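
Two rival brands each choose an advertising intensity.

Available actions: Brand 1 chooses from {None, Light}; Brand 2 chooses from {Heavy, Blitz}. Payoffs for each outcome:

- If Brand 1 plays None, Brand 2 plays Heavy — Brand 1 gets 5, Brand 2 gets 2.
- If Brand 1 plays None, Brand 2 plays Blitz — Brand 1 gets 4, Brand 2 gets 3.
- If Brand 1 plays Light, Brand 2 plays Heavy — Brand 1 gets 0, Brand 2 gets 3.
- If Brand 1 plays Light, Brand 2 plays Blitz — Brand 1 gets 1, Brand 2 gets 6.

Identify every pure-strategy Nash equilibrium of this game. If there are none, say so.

For each player, find the best response to each opponent profile; mutual best responses are the pure NE.
Brand 1 against Heavy: payoffs 5, 0 → best response None.
Brand 1 against Blitz: payoffs 4, 1 → best response None.
Brand 2 against None: payoffs 2, 3 → best response Blitz.
Brand 2 against Light: payoffs 3, 6 → best response Blitz.
Mutual best responses: (None, Blitz).

(None, Blitz)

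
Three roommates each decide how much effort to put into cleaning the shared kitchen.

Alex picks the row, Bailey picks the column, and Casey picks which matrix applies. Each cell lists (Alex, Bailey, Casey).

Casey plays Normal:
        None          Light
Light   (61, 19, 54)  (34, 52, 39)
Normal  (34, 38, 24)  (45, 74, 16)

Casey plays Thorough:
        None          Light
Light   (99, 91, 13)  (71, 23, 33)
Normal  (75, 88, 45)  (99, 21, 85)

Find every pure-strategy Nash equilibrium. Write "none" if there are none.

Mark each player's best response to every combination of opponents' strategies; a profile where every player is best-responding is a pure Nash equilibrium.
Alex against (None, Normal): payoffs 61, 34 → best response Light.
Alex against (None, Thorough): payoffs 99, 75 → best response Light.
Alex against (Light, Normal): payoffs 34, 45 → best response Normal.
Alex against (Light, Thorough): payoffs 71, 99 → best response Normal.
Bailey against (Light, Normal): payoffs 19, 52 → best response Light.
Bailey against (Light, Thorough): payoffs 91, 23 → best response None.
Bailey against (Normal, Normal): payoffs 38, 74 → best response Light.
Bailey against (Normal, Thorough): payoffs 88, 21 → best response None.
Casey against (Light, None): payoffs 54, 13 → best response Normal.
Casey against (Light, Light): payoffs 39, 33 → best response Normal.
Casey against (Normal, None): payoffs 24, 45 → best response Thorough.
Casey against (Normal, Light): payoffs 16, 85 → best response Thorough.
No profile is a mutual best response for all players.

There is no pure-strategy Nash equilibrium.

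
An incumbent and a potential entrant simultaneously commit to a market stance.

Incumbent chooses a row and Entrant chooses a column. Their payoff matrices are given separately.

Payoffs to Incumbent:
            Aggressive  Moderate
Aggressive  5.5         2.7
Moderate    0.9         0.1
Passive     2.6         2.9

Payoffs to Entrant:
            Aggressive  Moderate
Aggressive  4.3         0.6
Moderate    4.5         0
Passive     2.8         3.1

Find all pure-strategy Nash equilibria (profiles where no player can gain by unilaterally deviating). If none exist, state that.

The pure Nash equilibria are (Aggressive, Aggressive) and (Passive, Moderate).

Incumbent against Aggressive: payoffs 5.5, 0.9, 2.6 → best response Aggressive.
Incumbent against Moderate: payoffs 2.7, 0.1, 2.9 → best response Passive.
Entrant against Aggressive: payoffs 4.3, 0.6 → best response Aggressive.
Entrant against Moderate: payoffs 4.5, 0 → best response Aggressive.
Entrant against Passive: payoffs 2.8, 3.1 → best response Moderate.
Mutual best responses: (Aggressive, Aggressive); (Passive, Moderate).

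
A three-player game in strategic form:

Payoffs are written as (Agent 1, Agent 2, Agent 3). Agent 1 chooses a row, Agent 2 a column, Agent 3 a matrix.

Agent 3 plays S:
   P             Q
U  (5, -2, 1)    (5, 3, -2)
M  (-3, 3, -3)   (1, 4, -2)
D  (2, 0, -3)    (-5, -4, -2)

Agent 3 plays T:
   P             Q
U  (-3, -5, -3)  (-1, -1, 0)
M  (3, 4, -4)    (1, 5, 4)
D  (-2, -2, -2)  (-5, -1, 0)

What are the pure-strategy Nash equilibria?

(U, P, S): Agent 2 can switch to Q (-2 → 3). Not NE.
(U, P, T): Agent 1 can switch to M (-3 → 3). Not NE.
(U, Q, S): Agent 3 can switch to T (-2 → 0). Not NE.
(U, Q, T): Agent 1 can switch to M (-1 → 1). Not NE.
(M, P, S): Agent 1 can switch to U (-3 → 5). Not NE.
(M, P, T): Agent 2 can switch to Q (4 → 5). Not NE.
(M, Q, S): Agent 1 can switch to U (1 → 5). Not NE.
(M, Q, T): Agent 1 gets 1, best alternative -1; Agent 2 gets 5, best alternative 4; Agent 3 gets 4, best alternative -2. No profitable deviation — NE.
(D, P, S): Agent 1 can switch to U (2 → 5). Not NE.
(D, P, T): Agent 1 can switch to M (-2 → 3). Not NE.
(D, Q, S): Agent 1 can switch to U (-5 → 5). Not NE.
(The remaining 1 profile has a profitable deviation by the same check.)

Pure NE: (M, Q, T)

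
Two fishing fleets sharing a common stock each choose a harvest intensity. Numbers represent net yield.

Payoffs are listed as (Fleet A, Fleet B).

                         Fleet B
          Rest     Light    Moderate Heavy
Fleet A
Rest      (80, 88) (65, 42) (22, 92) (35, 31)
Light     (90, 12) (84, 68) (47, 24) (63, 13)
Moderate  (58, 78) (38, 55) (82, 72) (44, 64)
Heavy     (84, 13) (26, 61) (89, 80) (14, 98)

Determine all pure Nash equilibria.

The unique pure-strategy Nash equilibrium is (Light, Light).

Fleet A against Rest: payoffs 80, 90, 58, 84 → best response Light.
Fleet A against Light: payoffs 65, 84, 38, 26 → best response Light.
Fleet A against Moderate: payoffs 22, 47, 82, 89 → best response Heavy.
Fleet A against Heavy: payoffs 35, 63, 44, 14 → best response Light.
Fleet B against Rest: payoffs 88, 42, 92, 31 → best response Moderate.
Fleet B against Light: payoffs 12, 68, 24, 13 → best response Light.
Fleet B against Moderate: payoffs 78, 55, 72, 64 → best response Rest.
Fleet B against Heavy: payoffs 13, 61, 80, 98 → best response Heavy.
Mutual best responses: (Light, Light).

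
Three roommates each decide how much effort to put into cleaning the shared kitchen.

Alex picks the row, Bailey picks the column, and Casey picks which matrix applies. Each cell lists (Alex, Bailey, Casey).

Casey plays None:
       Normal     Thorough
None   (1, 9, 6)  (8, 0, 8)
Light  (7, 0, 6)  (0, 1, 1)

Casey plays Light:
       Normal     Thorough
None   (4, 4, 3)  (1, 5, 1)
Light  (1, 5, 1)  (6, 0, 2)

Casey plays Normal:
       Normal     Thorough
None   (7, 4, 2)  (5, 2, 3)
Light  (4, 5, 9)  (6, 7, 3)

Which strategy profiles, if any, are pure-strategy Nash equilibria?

(None, Normal, None): Alex can switch to Light (1 → 7). Not NE.
(None, Normal, Light): Bailey can switch to Thorough (4 → 5). Not NE.
(None, Normal, Normal): Casey can switch to None (2 → 6). Not NE.
(None, Thorough, None): Bailey can switch to Normal (0 → 9). Not NE.
(None, Thorough, Light): Alex can switch to Light (1 → 6). Not NE.
(None, Thorough, Normal): Alex can switch to Light (5 → 6). Not NE.
(Light, Normal, None): Bailey can switch to Thorough (0 → 1). Not NE.
(Light, Normal, Light): Alex can switch to None (1 → 4). Not NE.
(Light, Normal, Normal): Alex can switch to None (4 → 7). Not NE.
(Light, Thorough, None): Alex can switch to None (0 → 8). Not NE.
(Light, Thorough, Normal): Alex gets 6, best alternative 5; Bailey gets 7, best alternative 5; Casey gets 3, best alternative 2. No profitable deviation — NE.
(The remaining 1 profile has a profitable deviation by the same check.)

The unique pure-strategy Nash equilibrium is (Light, Thorough, Normal).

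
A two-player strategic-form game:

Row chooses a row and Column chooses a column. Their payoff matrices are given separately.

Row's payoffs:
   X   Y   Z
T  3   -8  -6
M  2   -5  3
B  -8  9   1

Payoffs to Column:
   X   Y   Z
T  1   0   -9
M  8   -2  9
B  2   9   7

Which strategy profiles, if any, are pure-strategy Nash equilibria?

Row against X: payoffs 3, 2, -8 → best response T.
Row against Y: payoffs -8, -5, 9 → best response B.
Row against Z: payoffs -6, 3, 1 → best response M.
Column against T: payoffs 1, 0, -9 → best response X.
Column against M: payoffs 8, -2, 9 → best response Z.
Column against B: payoffs 2, 9, 7 → best response Y.
Mutual best responses: (T, X); (M, Z); (B, Y).

The pure Nash equilibria are (T, X) and (M, Z) and (B, Y).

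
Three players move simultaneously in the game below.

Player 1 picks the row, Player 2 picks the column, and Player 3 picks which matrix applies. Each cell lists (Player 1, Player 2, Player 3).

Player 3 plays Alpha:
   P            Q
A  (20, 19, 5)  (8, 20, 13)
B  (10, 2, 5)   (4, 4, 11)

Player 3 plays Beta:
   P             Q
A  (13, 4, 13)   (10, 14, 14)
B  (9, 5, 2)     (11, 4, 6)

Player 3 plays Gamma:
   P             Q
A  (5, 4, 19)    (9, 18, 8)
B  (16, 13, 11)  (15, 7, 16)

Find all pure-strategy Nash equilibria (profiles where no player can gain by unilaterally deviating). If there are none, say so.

(A, P, Alpha): Player 2 can switch to Q (19 → 20). Not NE.
(A, P, Beta): Player 2 can switch to Q (4 → 14). Not NE.
(A, P, Gamma): Player 1 can switch to B (5 → 16). Not NE.
(A, Q, Alpha): Player 3 can switch to Beta (13 → 14). Not NE.
(A, Q, Beta): Player 1 can switch to B (10 → 11). Not NE.
(A, Q, Gamma): Player 1 can switch to B (9 → 15). Not NE.
(B, P, Alpha): Player 1 can switch to A (10 → 20). Not NE.
(B, P, Beta): Player 1 can switch to A (9 → 13). Not NE.
(B, P, Gamma): Player 1 gets 16, best alternative 5; Player 2 gets 13, best alternative 7; Player 3 gets 11, best alternative 5. No profitable deviation — NE.
(B, Q, Alpha): Player 1 can switch to A (4 → 8). Not NE.
(B, Q, Beta): Player 2 can switch to P (4 → 5). Not NE.
(B, Q, Gamma): Player 2 can switch to P (7 → 13). Not NE.

The unique pure-strategy Nash equilibrium is (B, P, Gamma).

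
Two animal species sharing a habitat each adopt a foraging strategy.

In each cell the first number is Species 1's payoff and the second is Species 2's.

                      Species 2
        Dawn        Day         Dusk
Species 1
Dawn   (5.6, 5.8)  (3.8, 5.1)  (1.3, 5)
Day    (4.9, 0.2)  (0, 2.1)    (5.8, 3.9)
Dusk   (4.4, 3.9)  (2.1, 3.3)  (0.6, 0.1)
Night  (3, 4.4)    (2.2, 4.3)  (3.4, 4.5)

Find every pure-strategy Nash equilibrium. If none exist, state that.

The pure Nash equilibria are (Dawn, Dawn), (Day, Dusk).

Species 1 against Dawn: payoffs 5.6, 4.9, 4.4, 3 → best response Dawn.
Species 1 against Day: payoffs 3.8, 0, 2.1, 2.2 → best response Dawn.
Species 1 against Dusk: payoffs 1.3, 5.8, 0.6, 3.4 → best response Day.
Species 2 against Dawn: payoffs 5.8, 5.1, 5 → best response Dawn.
Species 2 against Day: payoffs 0.2, 2.1, 3.9 → best response Dusk.
Species 2 against Dusk: payoffs 3.9, 3.3, 0.1 → best response Dawn.
Species 2 against Night: payoffs 4.4, 4.3, 4.5 → best response Dusk.
Mutual best responses: (Dawn, Dawn); (Day, Dusk).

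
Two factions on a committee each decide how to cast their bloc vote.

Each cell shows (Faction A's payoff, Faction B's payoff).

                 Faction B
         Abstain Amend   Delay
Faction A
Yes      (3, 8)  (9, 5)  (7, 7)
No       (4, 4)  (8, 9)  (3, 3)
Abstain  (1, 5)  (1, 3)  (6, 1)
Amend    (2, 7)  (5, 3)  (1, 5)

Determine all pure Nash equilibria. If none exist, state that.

This game has no pure Nash equilibrium.

For each strategy profile, look for a profitable unilateral deviation.
(Yes, Abstain): Faction A can switch to No (3 → 4). Not NE.
(Yes, Amend): Faction B can switch to Abstain (5 → 8). Not NE.
(Yes, Delay): Faction B can switch to Abstain (7 → 8). Not NE.
(No, Abstain): Faction B can switch to Amend (4 → 9). Not NE.
(No, Amend): Faction A can switch to Yes (8 → 9). Not NE.
(No, Delay): Faction A can switch to Yes (3 → 7). Not NE.
(Abstain, Abstain): Faction A can switch to Yes (1 → 3). Not NE.
(Abstain, Amend): Faction A can switch to Yes (1 → 9). Not NE.
(Abstain, Delay): Faction A can switch to Yes (6 → 7). Not NE.
(Amend, Abstain): Faction A can switch to Yes (2 → 3). Not NE.
(Amend, Amend): Faction A can switch to Yes (5 → 9). Not NE.
(Amend, Delay): Faction A can switch to Yes (1 → 7). Not NE.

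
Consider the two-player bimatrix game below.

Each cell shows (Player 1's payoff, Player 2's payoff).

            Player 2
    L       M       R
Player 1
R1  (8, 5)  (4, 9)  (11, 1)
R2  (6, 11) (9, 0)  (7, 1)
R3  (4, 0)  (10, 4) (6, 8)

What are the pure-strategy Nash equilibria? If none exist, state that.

(R1, L): Player 2 can switch to M (5 → 9). Not NE.
(R1, M): Player 1 can switch to R2 (4 → 9). Not NE.
(R1, R): Player 2 can switch to L (1 → 5). Not NE.
(R2, L): Player 1 can switch to R1 (6 → 8). Not NE.
(R2, M): Player 1 can switch to R3 (9 → 10). Not NE.
(R2, R): Player 1 can switch to R1 (7 → 11). Not NE.
(R3, L): Player 1 can switch to R1 (4 → 8). Not NE.
(R3, M): Player 2 can switch to R (4 → 8). Not NE.
(R3, R): Player 1 can switch to R1 (6 → 11). Not NE.

There is no pure-strategy Nash equilibrium.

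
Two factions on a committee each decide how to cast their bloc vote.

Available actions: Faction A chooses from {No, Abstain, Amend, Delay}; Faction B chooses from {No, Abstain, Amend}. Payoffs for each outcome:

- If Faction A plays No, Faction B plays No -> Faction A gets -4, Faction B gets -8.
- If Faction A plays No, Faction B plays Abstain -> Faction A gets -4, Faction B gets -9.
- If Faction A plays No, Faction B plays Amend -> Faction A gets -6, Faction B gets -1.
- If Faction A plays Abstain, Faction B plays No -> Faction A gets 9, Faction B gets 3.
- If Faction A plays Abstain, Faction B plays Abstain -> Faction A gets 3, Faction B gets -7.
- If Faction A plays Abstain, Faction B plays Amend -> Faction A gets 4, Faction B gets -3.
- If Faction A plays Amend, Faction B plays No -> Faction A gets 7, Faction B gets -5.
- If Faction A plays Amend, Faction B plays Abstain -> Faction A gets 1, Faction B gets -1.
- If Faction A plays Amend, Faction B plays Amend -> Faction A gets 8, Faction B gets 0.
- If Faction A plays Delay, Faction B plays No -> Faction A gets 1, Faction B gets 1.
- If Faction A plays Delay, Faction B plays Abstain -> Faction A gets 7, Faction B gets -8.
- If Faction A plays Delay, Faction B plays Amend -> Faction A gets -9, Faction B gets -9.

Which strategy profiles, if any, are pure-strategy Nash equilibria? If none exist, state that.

Mark each player's best response to every combination of opponents' strategies; a profile where every player is best-responding is a pure Nash equilibrium.
Faction A against No: payoffs -4, 9, 7, 1 → best response Abstain.
Faction A against Abstain: payoffs -4, 3, 1, 7 → best response Delay.
Faction A against Amend: payoffs -6, 4, 8, -9 → best response Amend.
Faction B against No: payoffs -8, -9, -1 → best response Amend.
Faction B against Abstain: payoffs 3, -7, -3 → best response No.
Faction B against Amend: payoffs -5, -1, 0 → best response Amend.
Faction B against Delay: payoffs 1, -8, -9 → best response No.
Mutual best responses: (Abstain, No); (Amend, Amend).

(Abstain, No); (Amend, Amend)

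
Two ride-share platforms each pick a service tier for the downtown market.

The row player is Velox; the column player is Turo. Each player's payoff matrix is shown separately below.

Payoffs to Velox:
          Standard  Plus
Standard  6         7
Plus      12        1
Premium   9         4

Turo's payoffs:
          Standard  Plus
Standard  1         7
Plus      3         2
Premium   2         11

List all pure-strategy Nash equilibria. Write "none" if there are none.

Mark each player's best response to every combination of opponents' strategies; a profile where every player is best-responding is a pure Nash equilibrium.
Velox against Standard: payoffs 6, 12, 9 → best response Plus.
Velox against Plus: payoffs 7, 1, 4 → best response Standard.
Turo against Standard: payoffs 1, 7 → best response Plus.
Turo against Plus: payoffs 3, 2 → best response Standard.
Turo against Premium: payoffs 2, 11 → best response Plus.
Mutual best responses: (Standard, Plus); (Plus, Standard).

The pure Nash equilibria are (Standard, Plus), (Plus, Standard).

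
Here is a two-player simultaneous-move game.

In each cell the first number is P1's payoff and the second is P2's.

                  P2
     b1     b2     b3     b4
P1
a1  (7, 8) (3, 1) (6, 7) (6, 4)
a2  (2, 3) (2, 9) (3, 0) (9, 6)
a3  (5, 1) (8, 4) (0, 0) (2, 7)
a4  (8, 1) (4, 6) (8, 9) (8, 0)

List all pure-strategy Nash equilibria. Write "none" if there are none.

(a1, b1): P1 can switch to a4 (7 → 8). Not NE.
(a1, b2): P1 can switch to a3 (3 → 8). Not NE.
(a1, b3): P1 can switch to a4 (6 → 8). Not NE.
(a1, b4): P1 can switch to a2 (6 → 9). Not NE.
(a2, b1): P1 can switch to a1 (2 → 7). Not NE.
(a2, b2): P1 can switch to a1 (2 → 3). Not NE.
(a4, b3): P1 gets 8, best alternative 6; P2 gets 9, best alternative 6. No profitable deviation — NE.
(The remaining 9 profiles each have a profitable deviation by the same check.)

(a4, b3)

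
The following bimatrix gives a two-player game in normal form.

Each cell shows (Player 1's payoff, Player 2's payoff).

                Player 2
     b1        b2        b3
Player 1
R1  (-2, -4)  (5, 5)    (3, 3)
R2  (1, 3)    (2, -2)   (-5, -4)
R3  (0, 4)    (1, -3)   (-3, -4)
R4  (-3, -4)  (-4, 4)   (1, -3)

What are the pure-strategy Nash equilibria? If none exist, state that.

(R1, b2); (R2, b1)

Player 1 against b1: payoffs -2, 1, 0, -3 → best response R2.
Player 1 against b2: payoffs 5, 2, 1, -4 → best response R1.
Player 1 against b3: payoffs 3, -5, -3, 1 → best response R1.
Player 2 against R1: payoffs -4, 5, 3 → best response b2.
Player 2 against R2: payoffs 3, -2, -4 → best response b1.
Player 2 against R3: payoffs 4, -3, -4 → best response b1.
Player 2 against R4: payoffs -4, 4, -3 → best response b2.
Mutual best responses: (R1, b2); (R2, b1).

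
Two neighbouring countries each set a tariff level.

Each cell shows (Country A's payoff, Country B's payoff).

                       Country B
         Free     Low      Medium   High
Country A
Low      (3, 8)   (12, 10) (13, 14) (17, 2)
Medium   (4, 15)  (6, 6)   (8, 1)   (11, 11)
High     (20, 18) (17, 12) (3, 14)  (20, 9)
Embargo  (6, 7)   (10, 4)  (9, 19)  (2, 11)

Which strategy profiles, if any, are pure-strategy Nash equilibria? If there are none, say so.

The pure Nash equilibria are (Low, Medium) and (High, Free).

Country A against Free: payoffs 3, 4, 20, 6 → best response High.
Country A against Low: payoffs 12, 6, 17, 10 → best response High.
Country A against Medium: payoffs 13, 8, 3, 9 → best response Low.
Country A against High: payoffs 17, 11, 20, 2 → best response High.
Country B against Low: payoffs 8, 10, 14, 2 → best response Medium.
Country B against Medium: payoffs 15, 6, 1, 11 → best response Free.
Country B against High: payoffs 18, 12, 14, 9 → best response Free.
Country B against Embargo: payoffs 7, 4, 19, 11 → best response Medium.
Mutual best responses: (Low, Medium); (High, Free).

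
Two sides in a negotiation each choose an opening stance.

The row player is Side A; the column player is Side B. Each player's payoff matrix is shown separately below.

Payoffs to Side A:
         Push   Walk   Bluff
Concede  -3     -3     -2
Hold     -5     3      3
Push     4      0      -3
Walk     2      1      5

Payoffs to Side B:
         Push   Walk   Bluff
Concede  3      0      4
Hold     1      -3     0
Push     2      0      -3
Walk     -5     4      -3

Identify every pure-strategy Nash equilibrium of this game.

(Concede, Push): Side A can switch to Push (-3 → 4). Not NE.
(Concede, Walk): Side A can switch to Hold (-3 → 3). Not NE.
(Concede, Bluff): Side A can switch to Hold (-2 → 3). Not NE.
(Hold, Push): Side A can switch to Concede (-5 → -3). Not NE.
(Hold, Walk): Side B can switch to Push (-3 → 1). Not NE.
(Hold, Bluff): Side A can switch to Walk (3 → 5). Not NE.
(Push, Push): Side A gets 4, best alternative 2; Side B gets 2, best alternative 0. No profitable deviation — NE.
(The remaining 5 profiles each have a profitable deviation by the same check.)

(Push, Push)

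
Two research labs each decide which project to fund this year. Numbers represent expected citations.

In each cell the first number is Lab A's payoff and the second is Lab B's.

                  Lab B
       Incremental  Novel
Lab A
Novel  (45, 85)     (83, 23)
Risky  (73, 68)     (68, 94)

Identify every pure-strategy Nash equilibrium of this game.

Lab A against Incremental: payoffs 45, 73 → best response Risky.
Lab A against Novel: payoffs 83, 68 → best response Novel.
Lab B against Novel: payoffs 85, 23 → best response Incremental.
Lab B against Risky: payoffs 68, 94 → best response Novel.
No profile is a mutual best response for all players.

There is no pure-strategy Nash equilibrium.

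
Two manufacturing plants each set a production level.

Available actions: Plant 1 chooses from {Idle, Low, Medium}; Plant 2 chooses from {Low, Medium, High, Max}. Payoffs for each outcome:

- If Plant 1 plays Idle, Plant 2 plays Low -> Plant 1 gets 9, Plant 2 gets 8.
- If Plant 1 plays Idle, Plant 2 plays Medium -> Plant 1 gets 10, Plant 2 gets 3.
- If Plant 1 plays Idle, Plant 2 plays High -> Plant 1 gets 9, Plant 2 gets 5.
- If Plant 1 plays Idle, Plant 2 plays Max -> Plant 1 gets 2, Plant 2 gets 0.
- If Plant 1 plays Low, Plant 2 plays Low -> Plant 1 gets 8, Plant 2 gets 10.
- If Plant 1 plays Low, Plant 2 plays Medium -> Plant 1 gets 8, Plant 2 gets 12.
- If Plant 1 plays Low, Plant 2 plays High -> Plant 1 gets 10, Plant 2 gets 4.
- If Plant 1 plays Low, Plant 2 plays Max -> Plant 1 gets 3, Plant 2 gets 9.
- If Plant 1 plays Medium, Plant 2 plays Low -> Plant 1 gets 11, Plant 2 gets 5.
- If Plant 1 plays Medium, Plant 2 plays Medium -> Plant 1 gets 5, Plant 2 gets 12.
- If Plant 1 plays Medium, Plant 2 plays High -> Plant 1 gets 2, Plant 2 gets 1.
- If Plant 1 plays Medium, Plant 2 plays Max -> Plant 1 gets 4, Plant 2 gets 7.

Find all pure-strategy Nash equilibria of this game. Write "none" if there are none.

There is no pure-strategy Nash equilibrium.

For each player, find the best response to each opponent profile; mutual best responses are the pure NE.
Plant 1 against Low: payoffs 9, 8, 11 → best response Medium.
Plant 1 against Medium: payoffs 10, 8, 5 → best response Idle.
Plant 1 against High: payoffs 9, 10, 2 → best response Low.
Plant 1 against Max: payoffs 2, 3, 4 → best response Medium.
Plant 2 against Idle: payoffs 8, 3, 5, 0 → best response Low.
Plant 2 against Low: payoffs 10, 12, 4, 9 → best response Medium.
Plant 2 against Medium: payoffs 5, 12, 1, 7 → best response Medium.
No profile is a mutual best response for all players.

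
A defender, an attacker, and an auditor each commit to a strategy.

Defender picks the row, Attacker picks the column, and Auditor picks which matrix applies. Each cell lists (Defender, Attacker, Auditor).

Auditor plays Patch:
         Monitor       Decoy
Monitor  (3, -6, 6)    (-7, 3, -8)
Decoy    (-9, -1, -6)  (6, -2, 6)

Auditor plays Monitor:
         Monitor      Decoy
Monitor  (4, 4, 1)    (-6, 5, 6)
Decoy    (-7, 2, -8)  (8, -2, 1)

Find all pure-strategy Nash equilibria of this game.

Defender against (Monitor, Patch): payoffs 3, -9 → best response Monitor.
Defender against (Monitor, Monitor): payoffs 4, -7 → best response Monitor.
Defender against (Decoy, Patch): payoffs -7, 6 → best response Decoy.
Defender against (Decoy, Monitor): payoffs -6, 8 → best response Decoy.
Attacker against (Monitor, Patch): payoffs -6, 3 → best response Decoy.
Attacker against (Monitor, Monitor): payoffs 4, 5 → best response Decoy.
Attacker against (Decoy, Patch): payoffs -1, -2 → best response Monitor.
Attacker against (Decoy, Monitor): payoffs 2, -2 → best response Monitor.
Auditor against (Monitor, Monitor): payoffs 6, 1 → best response Patch.
Auditor against (Monitor, Decoy): payoffs -8, 6 → best response Monitor.
Auditor against (Decoy, Monitor): payoffs -6, -8 → best response Patch.
Auditor against (Decoy, Decoy): payoffs 6, 1 → best response Patch.
No profile is a mutual best response for all players.

none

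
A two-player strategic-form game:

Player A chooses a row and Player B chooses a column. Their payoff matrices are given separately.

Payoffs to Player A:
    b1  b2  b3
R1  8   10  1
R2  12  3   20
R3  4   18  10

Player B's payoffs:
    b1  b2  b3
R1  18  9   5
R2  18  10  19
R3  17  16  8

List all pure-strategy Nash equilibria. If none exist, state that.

Mark each player's best response to every combination of opponents' strategies; a profile where every player is best-responding is a pure Nash equilibrium.
Player A against b1: payoffs 8, 12, 4 → best response R2.
Player A against b2: payoffs 10, 3, 18 → best response R3.
Player A against b3: payoffs 1, 20, 10 → best response R2.
Player B against R1: payoffs 18, 9, 5 → best response b1.
Player B against R2: payoffs 18, 10, 19 → best response b3.
Player B against R3: payoffs 17, 16, 8 → best response b1.
Mutual best responses: (R2, b3).

(R2, b3)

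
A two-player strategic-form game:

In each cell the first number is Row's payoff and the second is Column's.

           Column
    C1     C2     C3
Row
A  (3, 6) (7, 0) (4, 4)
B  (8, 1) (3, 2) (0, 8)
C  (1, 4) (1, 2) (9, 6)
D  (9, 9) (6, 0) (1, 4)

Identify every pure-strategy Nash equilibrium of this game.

(C, C3); (D, C1)

Row against C1: payoffs 3, 8, 1, 9 → best response D.
Row against C2: payoffs 7, 3, 1, 6 → best response A.
Row against C3: payoffs 4, 0, 9, 1 → best response C.
Column against A: payoffs 6, 0, 4 → best response C1.
Column against B: payoffs 1, 2, 8 → best response C3.
Column against C: payoffs 4, 2, 6 → best response C3.
Column against D: payoffs 9, 0, 4 → best response C1.
Mutual best responses: (C, C3); (D, C1).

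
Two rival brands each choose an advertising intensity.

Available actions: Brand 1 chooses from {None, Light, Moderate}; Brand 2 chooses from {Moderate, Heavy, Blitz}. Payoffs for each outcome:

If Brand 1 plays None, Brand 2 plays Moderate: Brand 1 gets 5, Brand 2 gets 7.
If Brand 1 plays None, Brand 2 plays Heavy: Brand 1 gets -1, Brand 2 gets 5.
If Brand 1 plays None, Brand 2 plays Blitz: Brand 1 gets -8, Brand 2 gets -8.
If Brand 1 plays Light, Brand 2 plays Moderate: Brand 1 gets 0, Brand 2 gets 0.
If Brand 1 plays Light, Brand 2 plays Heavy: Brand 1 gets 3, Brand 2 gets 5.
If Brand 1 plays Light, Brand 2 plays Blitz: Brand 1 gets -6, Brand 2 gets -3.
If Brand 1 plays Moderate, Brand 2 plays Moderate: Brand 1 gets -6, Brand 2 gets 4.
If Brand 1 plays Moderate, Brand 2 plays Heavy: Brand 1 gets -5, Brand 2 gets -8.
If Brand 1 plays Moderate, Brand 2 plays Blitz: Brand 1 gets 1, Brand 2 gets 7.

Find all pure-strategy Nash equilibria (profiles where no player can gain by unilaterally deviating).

(None, Moderate): Brand 1 gets 5, best alternative 0; Brand 2 gets 7, best alternative 5. No profitable deviation — NE.
(None, Heavy): Brand 1 can switch to Light (-1 → 3). Not NE.
(None, Blitz): Brand 1 can switch to Light (-8 → -6). Not NE.
(Light, Moderate): Brand 1 can switch to None (0 → 5). Not NE.
(Light, Heavy): Brand 1 gets 3, best alternative -1; Brand 2 gets 5, best alternative 0. No profitable deviation — NE.
(Light, Blitz): Brand 1 can switch to Moderate (-6 → 1). Not NE.
(Moderate, Moderate): Brand 1 can switch to None (-6 → 5). Not NE.
(Moderate, Heavy): Brand 1 can switch to None (-5 → -1). Not NE.
(Moderate, Blitz): Brand 1 gets 1, best alternative -6; Brand 2 gets 7, best alternative 4. No profitable deviation — NE.

Pure-strategy Nash equilibria: (None, Moderate); (Light, Heavy); (Moderate, Blitz)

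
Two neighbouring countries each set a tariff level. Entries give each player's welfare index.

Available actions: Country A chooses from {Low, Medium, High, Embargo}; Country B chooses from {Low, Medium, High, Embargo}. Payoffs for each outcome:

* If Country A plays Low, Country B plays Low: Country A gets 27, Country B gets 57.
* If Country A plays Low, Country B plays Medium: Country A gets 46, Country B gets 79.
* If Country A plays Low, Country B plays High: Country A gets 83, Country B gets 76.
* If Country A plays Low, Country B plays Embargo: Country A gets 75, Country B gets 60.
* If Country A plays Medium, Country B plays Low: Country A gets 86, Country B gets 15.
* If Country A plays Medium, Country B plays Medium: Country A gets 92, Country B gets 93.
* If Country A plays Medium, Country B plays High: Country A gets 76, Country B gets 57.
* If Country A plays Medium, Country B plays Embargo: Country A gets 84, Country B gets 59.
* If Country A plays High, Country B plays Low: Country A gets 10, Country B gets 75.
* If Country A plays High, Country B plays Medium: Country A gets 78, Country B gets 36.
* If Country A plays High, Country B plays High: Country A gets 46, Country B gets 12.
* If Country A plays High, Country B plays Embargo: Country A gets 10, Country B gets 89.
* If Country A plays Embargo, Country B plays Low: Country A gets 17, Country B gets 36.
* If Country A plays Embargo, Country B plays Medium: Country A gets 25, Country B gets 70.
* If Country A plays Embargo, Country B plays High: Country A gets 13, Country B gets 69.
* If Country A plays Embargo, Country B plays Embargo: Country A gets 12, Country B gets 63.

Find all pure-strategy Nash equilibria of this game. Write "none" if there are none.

(Low, Low): Country A can switch to Medium (27 → 86). Not NE.
(Low, Medium): Country A can switch to Medium (46 → 92). Not NE.
(Low, High): Country B can switch to Medium (76 → 79). Not NE.
(Low, Embargo): Country A can switch to Medium (75 → 84). Not NE.
(Medium, Low): Country B can switch to Medium (15 → 93). Not NE.
(Medium, Medium): Country A gets 92, best alternative 78; Country B gets 93, best alternative 59. No profitable deviation — NE.
(Medium, High): Country A can switch to Low (76 → 83). Not NE.
(The remaining 9 profiles each have a profitable deviation by the same check.)

The unique pure-strategy Nash equilibrium is (Medium, Medium).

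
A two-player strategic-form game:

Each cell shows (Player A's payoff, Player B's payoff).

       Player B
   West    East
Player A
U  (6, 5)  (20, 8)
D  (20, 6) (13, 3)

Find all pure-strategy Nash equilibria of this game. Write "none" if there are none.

(U, West): Player A can switch to D (6 → 20). Not NE.
(U, East): Player A gets 20, best alternative 13; Player B gets 8, best alternative 5. No profitable deviation — NE.
(D, West): Player A gets 20, best alternative 6; Player B gets 6, best alternative 3. No profitable deviation — NE.
(D, East): Player A can switch to U (13 → 20). Not NE.

Pure-strategy Nash equilibria: (U, East), (D, West)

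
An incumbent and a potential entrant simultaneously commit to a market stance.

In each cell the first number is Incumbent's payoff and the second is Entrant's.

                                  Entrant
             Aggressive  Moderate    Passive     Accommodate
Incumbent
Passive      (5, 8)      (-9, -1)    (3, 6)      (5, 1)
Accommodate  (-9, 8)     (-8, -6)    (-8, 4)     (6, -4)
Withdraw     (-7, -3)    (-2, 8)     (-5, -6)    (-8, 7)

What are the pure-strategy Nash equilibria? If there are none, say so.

Pure-strategy Nash equilibria: (Passive, Aggressive); (Withdraw, Moderate)

Incumbent against Aggressive: payoffs 5, -9, -7 → best response Passive.
Incumbent against Moderate: payoffs -9, -8, -2 → best response Withdraw.
Incumbent against Passive: payoffs 3, -8, -5 → best response Passive.
Incumbent against Accommodate: payoffs 5, 6, -8 → best response Accommodate.
Entrant against Passive: payoffs 8, -1, 6, 1 → best response Aggressive.
Entrant against Accommodate: payoffs 8, -6, 4, -4 → best response Aggressive.
Entrant against Withdraw: payoffs -3, 8, -6, 7 → best response Moderate.
Mutual best responses: (Passive, Aggressive); (Withdraw, Moderate).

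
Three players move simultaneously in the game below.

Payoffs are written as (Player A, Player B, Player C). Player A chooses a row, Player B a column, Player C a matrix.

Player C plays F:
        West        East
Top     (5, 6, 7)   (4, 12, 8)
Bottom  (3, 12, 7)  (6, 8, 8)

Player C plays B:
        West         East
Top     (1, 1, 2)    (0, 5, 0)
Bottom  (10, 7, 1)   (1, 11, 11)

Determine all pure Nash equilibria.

Player A against (West, F): payoffs 5, 3 → best response Top.
Player A against (West, B): payoffs 1, 10 → best response Bottom.
Player A against (East, F): payoffs 4, 6 → best response Bottom.
Player A against (East, B): payoffs 0, 1 → best response Bottom.
Player B against (Top, F): payoffs 6, 12 → best response East.
Player B against (Top, B): payoffs 1, 5 → best response East.
Player B against (Bottom, F): payoffs 12, 8 → best response West.
Player B against (Bottom, B): payoffs 7, 11 → best response East.
Player C against (Top, West): payoffs 7, 2 → best response F.
Player C against (Top, East): payoffs 8, 0 → best response F.
Player C against (Bottom, West): payoffs 7, 1 → best response F.
Player C against (Bottom, East): payoffs 8, 11 → best response B.
Mutual best responses: (Bottom, East, B).

(Bottom, East, B)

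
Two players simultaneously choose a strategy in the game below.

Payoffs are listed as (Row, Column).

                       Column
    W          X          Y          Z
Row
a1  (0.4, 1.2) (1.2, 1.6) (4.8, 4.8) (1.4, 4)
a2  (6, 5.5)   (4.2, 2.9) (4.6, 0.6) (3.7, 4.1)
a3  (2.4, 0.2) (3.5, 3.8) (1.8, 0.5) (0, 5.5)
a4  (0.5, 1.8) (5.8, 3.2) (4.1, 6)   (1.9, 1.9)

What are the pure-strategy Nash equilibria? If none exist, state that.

Row against W: payoffs 0.4, 6, 2.4, 0.5 → best response a2.
Row against X: payoffs 1.2, 4.2, 3.5, 5.8 → best response a4.
Row against Y: payoffs 4.8, 4.6, 1.8, 4.1 → best response a1.
Row against Z: payoffs 1.4, 3.7, 0, 1.9 → best response a2.
Column against a1: payoffs 1.2, 1.6, 4.8, 4 → best response Y.
Column against a2: payoffs 5.5, 2.9, 0.6, 4.1 → best response W.
Column against a3: payoffs 0.2, 3.8, 0.5, 5.5 → best response Z.
Column against a4: payoffs 1.8, 3.2, 6, 1.9 → best response Y.
Mutual best responses: (a1, Y); (a2, W).

Pure-strategy Nash equilibria: (a1, Y); (a2, W)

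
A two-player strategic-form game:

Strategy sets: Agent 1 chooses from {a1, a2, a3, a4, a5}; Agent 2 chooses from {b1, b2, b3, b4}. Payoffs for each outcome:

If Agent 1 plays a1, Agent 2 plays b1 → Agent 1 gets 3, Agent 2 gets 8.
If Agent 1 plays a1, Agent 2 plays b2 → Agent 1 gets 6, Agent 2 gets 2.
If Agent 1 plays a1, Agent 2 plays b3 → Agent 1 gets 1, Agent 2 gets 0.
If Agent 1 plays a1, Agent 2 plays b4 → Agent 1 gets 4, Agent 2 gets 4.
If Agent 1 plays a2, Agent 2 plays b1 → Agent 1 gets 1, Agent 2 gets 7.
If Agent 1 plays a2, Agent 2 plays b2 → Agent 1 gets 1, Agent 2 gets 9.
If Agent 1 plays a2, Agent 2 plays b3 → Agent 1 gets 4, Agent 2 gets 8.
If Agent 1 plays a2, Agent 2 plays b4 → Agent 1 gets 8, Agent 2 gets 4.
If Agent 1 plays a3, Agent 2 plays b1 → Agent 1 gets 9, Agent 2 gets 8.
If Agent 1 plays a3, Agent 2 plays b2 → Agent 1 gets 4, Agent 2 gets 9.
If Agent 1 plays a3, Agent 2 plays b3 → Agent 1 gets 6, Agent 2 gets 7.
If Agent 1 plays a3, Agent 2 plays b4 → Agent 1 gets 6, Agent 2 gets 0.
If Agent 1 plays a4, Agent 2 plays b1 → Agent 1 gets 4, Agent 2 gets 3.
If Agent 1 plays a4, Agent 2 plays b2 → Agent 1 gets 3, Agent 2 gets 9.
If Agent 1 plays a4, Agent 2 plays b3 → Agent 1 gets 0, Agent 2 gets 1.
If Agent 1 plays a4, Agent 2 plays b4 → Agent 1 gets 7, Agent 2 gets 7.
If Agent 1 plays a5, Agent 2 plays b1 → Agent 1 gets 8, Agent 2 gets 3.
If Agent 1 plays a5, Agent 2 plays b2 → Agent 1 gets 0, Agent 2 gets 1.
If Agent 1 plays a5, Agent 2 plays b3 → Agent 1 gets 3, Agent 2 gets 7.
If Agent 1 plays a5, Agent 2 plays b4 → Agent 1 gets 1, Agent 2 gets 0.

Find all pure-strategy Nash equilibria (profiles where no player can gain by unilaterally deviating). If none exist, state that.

This game has no pure Nash equilibrium.

(a1, b1): Agent 1 can switch to a3 (3 → 9). Not NE.
(a1, b2): Agent 2 can switch to b1 (2 → 8). Not NE.
(a1, b3): Agent 1 can switch to a2 (1 → 4). Not NE.
(a1, b4): Agent 1 can switch to a2 (4 → 8). Not NE.
(a2, b1): Agent 1 can switch to a1 (1 → 3). Not NE.
(a2, b2): Agent 1 can switch to a1 (1 → 6). Not NE.
(a2, b3): Agent 1 can switch to a3 (4 → 6). Not NE.
(a2, b4): Agent 2 can switch to b1 (4 → 7). Not NE.
(The remaining 12 profiles each have a profitable deviation by the same check.)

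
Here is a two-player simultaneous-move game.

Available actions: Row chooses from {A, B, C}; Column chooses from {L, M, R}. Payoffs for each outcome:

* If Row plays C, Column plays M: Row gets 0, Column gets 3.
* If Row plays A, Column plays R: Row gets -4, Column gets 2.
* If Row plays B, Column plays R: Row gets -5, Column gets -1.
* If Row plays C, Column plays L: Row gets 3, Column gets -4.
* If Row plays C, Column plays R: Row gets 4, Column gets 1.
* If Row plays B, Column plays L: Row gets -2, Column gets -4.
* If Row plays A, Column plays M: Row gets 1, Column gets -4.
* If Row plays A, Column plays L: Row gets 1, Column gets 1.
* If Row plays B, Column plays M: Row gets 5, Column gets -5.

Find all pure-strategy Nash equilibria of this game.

(A, L): Row can switch to C (1 → 3). Not NE.
(A, M): Row can switch to B (1 → 5). Not NE.
(A, R): Row can switch to C (-4 → 4). Not NE.
(B, L): Row can switch to A (-2 → 1). Not NE.
(B, M): Column can switch to L (-5 → -4). Not NE.
(B, R): Row can switch to A (-5 → -4). Not NE.
(C, L): Column can switch to M (-4 → 3). Not NE.
(C, M): Row can switch to A (0 → 1). Not NE.
(C, R): Column can switch to M (1 → 3). Not NE.

No pure-strategy Nash equilibrium.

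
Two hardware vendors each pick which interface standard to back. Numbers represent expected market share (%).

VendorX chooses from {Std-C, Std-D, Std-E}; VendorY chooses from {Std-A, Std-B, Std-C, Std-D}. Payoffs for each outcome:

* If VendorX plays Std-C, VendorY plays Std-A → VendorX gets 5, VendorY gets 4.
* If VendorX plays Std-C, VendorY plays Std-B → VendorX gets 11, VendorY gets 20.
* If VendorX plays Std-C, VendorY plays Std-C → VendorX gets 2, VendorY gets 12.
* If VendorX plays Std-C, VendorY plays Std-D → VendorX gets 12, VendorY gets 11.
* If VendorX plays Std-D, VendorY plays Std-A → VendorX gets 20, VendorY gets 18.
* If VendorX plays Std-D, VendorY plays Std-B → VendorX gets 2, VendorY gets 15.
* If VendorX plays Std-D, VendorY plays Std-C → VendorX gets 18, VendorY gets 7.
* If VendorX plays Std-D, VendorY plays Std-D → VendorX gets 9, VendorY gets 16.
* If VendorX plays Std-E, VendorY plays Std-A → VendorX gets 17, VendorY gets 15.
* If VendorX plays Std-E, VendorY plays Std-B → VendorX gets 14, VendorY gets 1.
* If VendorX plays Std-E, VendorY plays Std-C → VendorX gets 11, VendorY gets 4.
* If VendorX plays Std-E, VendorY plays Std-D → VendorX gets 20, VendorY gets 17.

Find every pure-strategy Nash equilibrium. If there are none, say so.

VendorX against Std-A: payoffs 5, 20, 17 → best response Std-D.
VendorX against Std-B: payoffs 11, 2, 14 → best response Std-E.
VendorX against Std-C: payoffs 2, 18, 11 → best response Std-D.
VendorX against Std-D: payoffs 12, 9, 20 → best response Std-E.
VendorY against Std-C: payoffs 4, 20, 12, 11 → best response Std-B.
VendorY against Std-D: payoffs 18, 15, 7, 16 → best response Std-A.
VendorY against Std-E: payoffs 15, 1, 4, 17 → best response Std-D.
Mutual best responses: (Std-D, Std-A); (Std-E, Std-D).

Pure-strategy Nash equilibria: (Std-D, Std-A), (Std-E, Std-D)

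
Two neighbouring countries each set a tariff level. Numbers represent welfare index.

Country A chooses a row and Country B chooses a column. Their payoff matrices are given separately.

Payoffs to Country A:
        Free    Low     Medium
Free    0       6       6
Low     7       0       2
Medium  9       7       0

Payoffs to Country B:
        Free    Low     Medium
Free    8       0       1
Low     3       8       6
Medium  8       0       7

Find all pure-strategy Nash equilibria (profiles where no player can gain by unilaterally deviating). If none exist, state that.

Country A against Free: payoffs 0, 7, 9 → best response Medium.
Country A against Low: payoffs 6, 0, 7 → best response Medium.
Country A against Medium: payoffs 6, 2, 0 → best response Free.
Country B against Free: payoffs 8, 0, 1 → best response Free.
Country B against Low: payoffs 3, 8, 6 → best response Low.
Country B against Medium: payoffs 8, 0, 7 → best response Free.
Mutual best responses: (Medium, Free).

The unique pure-strategy Nash equilibrium is (Medium, Free).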